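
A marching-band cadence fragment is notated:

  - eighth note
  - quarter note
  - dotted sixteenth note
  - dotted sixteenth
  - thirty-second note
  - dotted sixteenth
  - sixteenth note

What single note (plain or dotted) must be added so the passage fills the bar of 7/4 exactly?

whole note

The bar of 7/4 = 56 thirty-second notes.
Express everything in thirty-second notes: eighth note = 4; quarter note = 8; dotted sixteenth note = 3; dotted sixteenth = 3; thirty-second note = 1; dotted sixteenth = 3; sixteenth note = 2.
Sum: 4 + 8 + 3 + 3 + 1 + 3 + 2 = 24.
Remaining: 56 − 24 = 32 thirty-second notes, which is a whole note.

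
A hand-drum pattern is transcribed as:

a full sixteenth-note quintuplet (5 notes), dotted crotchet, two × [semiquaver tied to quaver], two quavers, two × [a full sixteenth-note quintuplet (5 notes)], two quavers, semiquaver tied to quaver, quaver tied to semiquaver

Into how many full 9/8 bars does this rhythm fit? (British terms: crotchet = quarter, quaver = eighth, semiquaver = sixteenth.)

One bar of 9/8 = 18 sixteenth notes.
In sixteenth notes: a full sixteenth-note quintuplet (5 notes) (five quintuplet sixteenths span one quarter) = 4; dotted crotchet = 6; semiquaver tied to quaver (semiquaver + quaver) = 3; semiquaver tied to quaver (semiquaver + quaver) = 3; quaver = 2; quaver = 2; a full sixteenth-note quintuplet (5 notes) (five quintuplet sixteenths span one quarter) = 4; a full sixteenth-note quintuplet (5 notes) (five quintuplet sixteenths span one quarter) = 4; quaver = 2; quaver = 2; semiquaver tied to quaver (semiquaver + quaver) = 3; quaver tied to semiquaver (quaver + semiquaver) = 3.
Total: 4 + 6 + 3 + 3 + 2 + 2 + 4 + 4 + 2 + 2 + 3 + 3 = 38.
38 ÷ 18 = 2 complete bars with 2 left over.

2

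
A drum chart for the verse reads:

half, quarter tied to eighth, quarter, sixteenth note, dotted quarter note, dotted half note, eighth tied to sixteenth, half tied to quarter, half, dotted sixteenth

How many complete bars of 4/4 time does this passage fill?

3

One bar of 4/4 = 32 thirty-second notes.
Working in thirty-second notes: half = 16; quarter tied to eighth (quarter + eighth) = 12; quarter = 8; sixteenth note = 2; dotted quarter note = 12; dotted half note = 24; eighth tied to sixteenth (eighth + sixteenth) = 6; half tied to quarter (half + quarter) = 24; half = 16; dotted sixteenth = 3.
Total: 16 + 12 + 8 + 2 + 12 + 24 + 6 + 24 + 16 + 3 = 123.
123 ÷ 32 = 3 complete bars with 27 left over.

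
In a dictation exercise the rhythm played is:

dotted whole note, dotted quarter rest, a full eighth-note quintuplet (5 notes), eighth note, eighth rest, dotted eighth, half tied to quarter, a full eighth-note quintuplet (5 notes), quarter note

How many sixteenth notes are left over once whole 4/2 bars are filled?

5

One bar of 4/2 = 32 sixteenth notes.
Each duration in sixteenth notes: dotted whole note = 24; dotted quarter rest = 6; a full eighth-note quintuplet (5 notes) (five quintuplet eighths span one half) = 8; eighth note = 2; eighth rest = 2; dotted eighth = 3; half tied to quarter (half + quarter) = 12; a full eighth-note quintuplet (5 notes) (five quintuplet eighths span one half) = 8; quarter note = 4.
Altogether 24 + 6 + 8 + 2 + 2 + 3 + 12 + 8 + 4 = 69.
69 ÷ 32 = 2 complete bars with 5 sixteenth notes remaining.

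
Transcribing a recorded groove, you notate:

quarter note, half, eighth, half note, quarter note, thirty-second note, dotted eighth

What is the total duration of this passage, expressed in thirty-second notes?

Each duration in thirty-second notes: quarter note = 8; half = 16; eighth = 4; half note = 16; quarter note = 8; thirty-second note = 1; dotted eighth = 6.
Sum: 8 + 16 + 4 + 16 + 8 + 1 + 6 = 59 thirty-second notes.

59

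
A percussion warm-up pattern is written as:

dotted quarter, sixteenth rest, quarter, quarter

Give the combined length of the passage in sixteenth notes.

Each duration in sixteenth notes: dotted quarter = 6; sixteenth rest = 1; quarter = 4; quarter = 4.
Total: 6 + 1 + 4 + 4 = 15 sixteenth notes.

15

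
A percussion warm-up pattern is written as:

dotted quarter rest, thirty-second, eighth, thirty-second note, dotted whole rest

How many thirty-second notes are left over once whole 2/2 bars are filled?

2

One bar of 2/2 = 32 thirty-second notes.
Express everything in thirty-second notes: dotted quarter rest = 12; thirty-second = 1; eighth = 4; thirty-second note = 1; dotted whole rest = 48.
Total: 12 + 1 + 4 + 1 + 48 = 66.
66 ÷ 32 = 2 complete bars with 2 thirty-second notes remaining.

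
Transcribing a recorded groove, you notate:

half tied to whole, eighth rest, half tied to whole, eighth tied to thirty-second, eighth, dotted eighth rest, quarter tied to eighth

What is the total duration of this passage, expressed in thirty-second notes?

Each duration in thirty-second notes: half tied to whole (half + whole) = 48; eighth rest = 4; half tied to whole (half + whole) = 48; eighth tied to thirty-second (eighth + thirty-second) = 5; eighth = 4; dotted eighth rest = 6; quarter tied to eighth (quarter + eighth) = 12.
Altogether 48 + 4 + 48 + 5 + 4 + 6 + 12 = 127 thirty-second notes.

127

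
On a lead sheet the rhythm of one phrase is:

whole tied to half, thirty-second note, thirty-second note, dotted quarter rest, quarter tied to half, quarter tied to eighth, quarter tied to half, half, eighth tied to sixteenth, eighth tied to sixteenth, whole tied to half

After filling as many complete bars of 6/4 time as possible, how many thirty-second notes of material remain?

6

One bar of 6/4 = 48 thirty-second notes.
In thirty-second notes: whole tied to half (whole + half) = 48; thirty-second note = 1; thirty-second note = 1; dotted quarter rest = 12; quarter tied to half (quarter + half) = 24; quarter tied to eighth (quarter + eighth) = 12; quarter tied to half (quarter + half) = 24; half = 16; eighth tied to sixteenth (eighth + sixteenth) = 6; eighth tied to sixteenth (eighth + sixteenth) = 6; whole tied to half (whole + half) = 48.
Sum: 48 + 1 + 1 + 12 + 24 + 12 + 24 + 16 + 6 + 6 + 48 = 198.
198 ÷ 48 = 4 complete bars with 6 thirty-second notes remaining.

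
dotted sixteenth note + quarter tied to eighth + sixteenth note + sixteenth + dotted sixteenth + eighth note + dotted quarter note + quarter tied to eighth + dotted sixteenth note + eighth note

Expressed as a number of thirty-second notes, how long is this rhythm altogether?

57

Working in thirty-second notes: dotted sixteenth note = 3; quarter tied to eighth (quarter + eighth) = 12; sixteenth note = 2; sixteenth = 2; dotted sixteenth = 3; eighth note = 4; dotted quarter note = 12; quarter tied to eighth (quarter + eighth) = 12; dotted sixteenth note = 3; eighth note = 4.
Total: 3 + 12 + 2 + 2 + 3 + 4 + 12 + 12 + 3 + 4 = 57 thirty-second notes.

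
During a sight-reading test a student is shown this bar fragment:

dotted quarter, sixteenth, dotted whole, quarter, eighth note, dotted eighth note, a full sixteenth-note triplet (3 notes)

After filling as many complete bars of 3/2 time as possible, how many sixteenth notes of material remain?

One bar of 3/2 = 24 sixteenth notes.
Express everything in sixteenth notes: dotted quarter = 6; sixteenth = 1; dotted whole = 24; quarter = 4; eighth note = 2; dotted eighth note = 3; a full sixteenth-note triplet (3 notes) (three triplet sixteenths span one eighth) = 2.
Sum: 6 + 1 + 24 + 4 + 2 + 3 + 2 = 42.
42 ÷ 24 = 1 complete bar with 18 sixteenth notes remaining.

18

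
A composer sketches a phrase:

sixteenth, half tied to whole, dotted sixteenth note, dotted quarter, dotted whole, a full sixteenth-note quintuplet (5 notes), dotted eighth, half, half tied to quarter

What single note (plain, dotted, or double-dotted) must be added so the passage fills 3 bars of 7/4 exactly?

3 bars of 7/4 = 168 thirty-second notes.
Each duration in thirty-second notes: sixteenth = 2; half tied to whole (half + whole) = 48; dotted sixteenth note = 3; dotted quarter = 12; dotted whole = 48; a full sixteenth-note quintuplet (5 notes) (five quintuplet sixteenths span one quarter) = 8; dotted eighth = 6; half = 16; half tied to quarter (half + quarter) = 24.
Adding: 2 + 48 + 3 + 12 + 48 + 8 + 6 + 16 + 24 = 167.
Remaining: 168 − 167 = 1 thirty-second note, which is a thirty-second note.

thirty-second note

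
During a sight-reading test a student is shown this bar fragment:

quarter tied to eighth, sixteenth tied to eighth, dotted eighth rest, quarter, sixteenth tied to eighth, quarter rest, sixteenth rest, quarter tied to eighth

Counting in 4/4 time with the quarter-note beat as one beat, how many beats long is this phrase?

One quarter-note beat = 4 sixteenth notes.
In sixteenth notes: quarter tied to eighth (quarter + eighth) = 6; sixteenth tied to eighth (sixteenth + eighth) = 3; dotted eighth rest = 3; quarter = 4; sixteenth tied to eighth (sixteenth + eighth) = 3; quarter rest = 4; sixteenth rest = 1; quarter tied to eighth (quarter + eighth) = 6.
Altogether 6 + 3 + 3 + 4 + 3 + 4 + 1 + 6 = 30.
30 ÷ 4 = 7.5 beats.

7.5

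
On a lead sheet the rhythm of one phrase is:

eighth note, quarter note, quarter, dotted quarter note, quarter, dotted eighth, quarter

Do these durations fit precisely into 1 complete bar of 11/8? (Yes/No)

No

One bar of 11/8 = 22 sixteenth notes.
Working in sixteenth notes: eighth note = 2; quarter note = 4; quarter = 4; dotted quarter note = 6; quarter = 4; dotted eighth = 3; quarter = 4.
Altogether 2 + 4 + 4 + 6 + 4 + 3 + 4 = 27.
27 exceeds 22, so the answer is No.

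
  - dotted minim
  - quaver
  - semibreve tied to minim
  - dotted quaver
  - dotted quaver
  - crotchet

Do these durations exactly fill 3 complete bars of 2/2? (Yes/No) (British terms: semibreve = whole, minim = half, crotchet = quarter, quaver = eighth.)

One bar of 2/2 = 16 sixteenth notes, so 3 bars = 48.
Express everything in sixteenth notes: dotted minim = 12; quaver = 2; semibreve tied to minim (semibreve + minim) = 24; dotted quaver = 3; dotted quaver = 3; crotchet = 4.
Sum: 12 + 2 + 24 + 3 + 3 + 4 = 48.
48 equals 48, so the answer is Yes.

Yes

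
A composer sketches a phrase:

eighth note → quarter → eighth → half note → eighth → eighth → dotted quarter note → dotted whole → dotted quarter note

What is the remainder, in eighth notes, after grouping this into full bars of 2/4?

One bar of 2/4 = 4 eighth notes.
In eighth notes: eighth note = 1; quarter = 2; eighth = 1; half note = 4; eighth = 1; eighth = 1; dotted quarter note = 3; dotted whole = 12; dotted quarter note = 3.
Altogether 1 + 2 + 1 + 4 + 1 + 1 + 3 + 12 + 3 = 28.
28 ÷ 4 = 7 complete bars with 0 eighth notes remaining.

0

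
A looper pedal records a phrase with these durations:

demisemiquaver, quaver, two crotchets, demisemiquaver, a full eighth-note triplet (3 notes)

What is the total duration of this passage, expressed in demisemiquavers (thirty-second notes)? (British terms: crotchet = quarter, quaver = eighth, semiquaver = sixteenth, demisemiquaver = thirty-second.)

30

Convert each value to thirty-second notes: demisemiquaver = 1; quaver = 4; crotchet = 8; crotchet = 8; demisemiquaver = 1; a full eighth-note triplet (3 notes) (three triplet eighths span one quarter) = 8.
Adding: 1 + 4 + 8 + 8 + 1 + 8 = 30 thirty-second notes.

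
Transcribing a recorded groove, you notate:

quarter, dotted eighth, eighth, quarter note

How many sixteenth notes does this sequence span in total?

13

Working in sixteenth notes: quarter = 4; dotted eighth = 3; eighth = 2; quarter note = 4.
Adding: 4 + 3 + 2 + 4 = 13 sixteenth notes.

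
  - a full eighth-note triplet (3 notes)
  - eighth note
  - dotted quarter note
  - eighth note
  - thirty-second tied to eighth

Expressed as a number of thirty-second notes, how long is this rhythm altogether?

33

In thirty-second notes: a full eighth-note triplet (3 notes) (three triplet eighths span one quarter) = 8; eighth note = 4; dotted quarter note = 12; eighth note = 4; thirty-second tied to eighth (thirty-second + eighth) = 5.
Adding: 8 + 4 + 12 + 4 + 5 = 33 thirty-second notes.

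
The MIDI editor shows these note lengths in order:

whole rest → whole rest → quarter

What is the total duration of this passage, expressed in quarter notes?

Each duration in quarter notes: whole rest = 4; whole rest = 4; quarter = 1.
Altogether 4 + 4 + 1 = 9 quarter notes.

9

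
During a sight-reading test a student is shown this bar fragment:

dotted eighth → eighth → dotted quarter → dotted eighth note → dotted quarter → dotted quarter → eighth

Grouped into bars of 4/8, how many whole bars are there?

One bar of 4/8 = 8 sixteenth notes.
Express everything in sixteenth notes: dotted eighth = 3; eighth = 2; dotted quarter = 6; dotted eighth note = 3; dotted quarter = 6; dotted quarter = 6; eighth = 2.
Total: 3 + 2 + 6 + 3 + 6 + 6 + 2 = 28.
28 ÷ 8 = 3 complete bars with 4 left over.

3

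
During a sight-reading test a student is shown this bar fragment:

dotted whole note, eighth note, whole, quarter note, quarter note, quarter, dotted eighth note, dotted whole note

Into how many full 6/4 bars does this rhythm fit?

3

One bar of 6/4 = 24 sixteenth notes.
Convert each value to sixteenth notes: dotted whole note = 24; eighth note = 2; whole = 16; quarter note = 4; quarter note = 4; quarter = 4; dotted eighth note = 3; dotted whole note = 24.
Sum: 24 + 2 + 16 + 4 + 4 + 4 + 3 + 24 = 81.
81 ÷ 24 = 3 complete bars with 9 left over.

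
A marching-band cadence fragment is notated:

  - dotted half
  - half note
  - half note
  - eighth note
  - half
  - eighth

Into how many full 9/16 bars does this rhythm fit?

4

One bar of 9/16 = 9 sixteenth notes.
Convert each value to sixteenth notes: dotted half = 12; half note = 8; half note = 8; eighth note = 2; half = 8; eighth = 2.
Total: 12 + 8 + 8 + 2 + 8 + 2 = 40.
40 ÷ 9 = 4 complete bars with 4 left over.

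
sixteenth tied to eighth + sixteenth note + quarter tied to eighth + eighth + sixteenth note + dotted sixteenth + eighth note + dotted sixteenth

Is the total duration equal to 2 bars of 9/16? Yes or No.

One bar of 9/16 = 18 thirty-second notes, so 2 bars = 36.
Express everything in thirty-second notes: sixteenth tied to eighth (sixteenth + eighth) = 6; sixteenth note = 2; quarter tied to eighth (quarter + eighth) = 12; eighth = 4; sixteenth note = 2; dotted sixteenth = 3; eighth note = 4; dotted sixteenth = 3.
Altogether 6 + 2 + 12 + 4 + 2 + 3 + 4 + 3 = 36.
36 equals 36, so the answer is Yes.

Yes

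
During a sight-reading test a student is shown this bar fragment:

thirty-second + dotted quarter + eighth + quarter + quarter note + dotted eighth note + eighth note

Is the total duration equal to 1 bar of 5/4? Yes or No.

No

One bar of 5/4 = 40 thirty-second notes.
Working in thirty-second notes: thirty-second = 1; dotted quarter = 12; eighth = 4; quarter = 8; quarter note = 8; dotted eighth note = 6; eighth note = 4.
Sum: 1 + 12 + 4 + 8 + 8 + 6 + 4 = 43.
43 exceeds 40, so the answer is No.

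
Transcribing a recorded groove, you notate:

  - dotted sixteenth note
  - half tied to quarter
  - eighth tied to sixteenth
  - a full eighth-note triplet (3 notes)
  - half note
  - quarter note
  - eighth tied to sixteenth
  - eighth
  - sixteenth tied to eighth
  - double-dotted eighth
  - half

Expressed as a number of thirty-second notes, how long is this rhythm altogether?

104

Each duration in thirty-second notes: dotted sixteenth note = 3; half tied to quarter (half + quarter) = 24; eighth tied to sixteenth (eighth + sixteenth) = 6; a full eighth-note triplet (3 notes) (three triplet eighths span one quarter) = 8; half note = 16; quarter note = 8; eighth tied to sixteenth (eighth + sixteenth) = 6; eighth = 4; sixteenth tied to eighth (sixteenth + eighth) = 6; double-dotted eighth = 7; half = 16.
Total: 3 + 24 + 6 + 8 + 16 + 8 + 6 + 4 + 6 + 7 + 16 = 104 thirty-second notes.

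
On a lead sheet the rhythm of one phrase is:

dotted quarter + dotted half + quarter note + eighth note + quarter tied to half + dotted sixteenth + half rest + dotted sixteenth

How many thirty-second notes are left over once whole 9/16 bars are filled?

One bar of 9/16 = 18 thirty-second notes.
Convert each value to thirty-second notes: dotted quarter = 12; dotted half = 24; quarter note = 8; eighth note = 4; quarter tied to half (quarter + half) = 24; dotted sixteenth = 3; half rest = 16; dotted sixteenth = 3.
Sum: 12 + 24 + 8 + 4 + 24 + 3 + 16 + 3 = 94.
94 ÷ 18 = 5 complete bars with 4 thirty-second notes remaining.

4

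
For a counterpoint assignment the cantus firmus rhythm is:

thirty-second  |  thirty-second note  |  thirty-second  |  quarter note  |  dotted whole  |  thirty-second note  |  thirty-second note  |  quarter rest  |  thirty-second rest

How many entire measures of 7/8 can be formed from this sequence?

2

One bar of 7/8 = 28 thirty-second notes.
Each duration in thirty-second notes: thirty-second = 1; thirty-second note = 1; thirty-second = 1; quarter note = 8; dotted whole = 48; thirty-second note = 1; thirty-second note = 1; quarter rest = 8; thirty-second rest = 1.
Adding: 1 + 1 + 1 + 8 + 48 + 1 + 1 + 8 + 1 = 70.
70 ÷ 28 = 2 complete bars with 14 left over.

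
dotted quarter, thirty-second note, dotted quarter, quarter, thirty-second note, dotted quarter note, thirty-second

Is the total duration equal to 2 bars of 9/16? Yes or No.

One bar of 9/16 = 18 thirty-second notes, so 2 bars = 36.
In thirty-second notes: dotted quarter = 12; thirty-second note = 1; dotted quarter = 12; quarter = 8; thirty-second note = 1; dotted quarter note = 12; thirty-second = 1.
Adding: 12 + 1 + 12 + 8 + 1 + 12 + 1 = 47.
47 exceeds 36, so the answer is No.

No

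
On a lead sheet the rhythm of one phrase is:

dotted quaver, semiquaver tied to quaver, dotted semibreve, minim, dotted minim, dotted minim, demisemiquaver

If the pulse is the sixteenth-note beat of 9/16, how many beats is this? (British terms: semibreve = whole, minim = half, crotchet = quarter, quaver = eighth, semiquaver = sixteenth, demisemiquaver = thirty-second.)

62.5

One sixteenth-note beat = 2 thirty-second notes.
Working in thirty-second notes: dotted quaver = 6; semiquaver tied to quaver (semiquaver + quaver) = 6; dotted semibreve = 48; minim = 16; dotted minim = 24; dotted minim = 24; demisemiquaver = 1.
Sum: 6 + 6 + 48 + 16 + 24 + 24 + 1 = 125.
125 ÷ 2 = 62.5 beats.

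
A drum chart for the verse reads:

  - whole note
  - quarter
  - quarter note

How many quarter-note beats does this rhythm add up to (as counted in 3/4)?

One quarter-note beat = 2 eighth notes.
Working in eighth notes: whole note = 8; quarter = 2; quarter note = 2.
Sum: 8 + 2 + 2 = 12.
12 ÷ 2 = 6 beats.

6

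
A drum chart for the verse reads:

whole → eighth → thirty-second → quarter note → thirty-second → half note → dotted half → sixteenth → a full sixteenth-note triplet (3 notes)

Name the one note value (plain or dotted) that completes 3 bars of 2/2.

eighth note

3 bars of 2/2 = 96 thirty-second notes.
In thirty-second notes: whole = 32; eighth = 4; thirty-second = 1; quarter note = 8; thirty-second = 1; half note = 16; dotted half = 24; sixteenth = 2; a full sixteenth-note triplet (3 notes) (three triplet sixteenths span one eighth) = 4.
Total: 32 + 4 + 1 + 8 + 1 + 16 + 24 + 2 + 4 = 92.
Remaining: 96 − 92 = 4 thirty-second notes, which is a eighth note.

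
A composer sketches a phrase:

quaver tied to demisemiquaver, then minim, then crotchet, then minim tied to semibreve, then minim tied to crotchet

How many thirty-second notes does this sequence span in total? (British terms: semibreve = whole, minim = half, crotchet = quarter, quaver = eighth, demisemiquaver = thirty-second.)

Working in thirty-second notes: quaver tied to demisemiquaver (quaver + demisemiquaver) = 5; minim = 16; crotchet = 8; minim tied to semibreve (minim + semibreve) = 48; minim tied to crotchet (minim + crotchet) = 24.
Adding: 5 + 16 + 8 + 48 + 24 = 101 thirty-second notes.

101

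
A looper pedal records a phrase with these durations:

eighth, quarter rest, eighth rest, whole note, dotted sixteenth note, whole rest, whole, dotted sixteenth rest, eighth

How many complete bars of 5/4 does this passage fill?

One bar of 5/4 = 40 thirty-second notes.
Convert each value to thirty-second notes: eighth = 4; quarter rest = 8; eighth rest = 4; whole note = 32; dotted sixteenth note = 3; whole rest = 32; whole = 32; dotted sixteenth rest = 3; eighth = 4.
Adding: 4 + 8 + 4 + 32 + 3 + 32 + 32 + 3 + 4 = 122.
122 ÷ 40 = 3 complete bars with 2 left over.

3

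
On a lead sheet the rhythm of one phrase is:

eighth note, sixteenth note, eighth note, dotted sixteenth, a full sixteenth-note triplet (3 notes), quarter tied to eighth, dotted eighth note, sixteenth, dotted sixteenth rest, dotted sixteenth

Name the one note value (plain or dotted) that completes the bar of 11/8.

thirty-second note

The bar of 11/8 = 44 thirty-second notes.
Working in thirty-second notes: eighth note = 4; sixteenth note = 2; eighth note = 4; dotted sixteenth = 3; a full sixteenth-note triplet (3 notes) (three triplet sixteenths span one eighth) = 4; quarter tied to eighth (quarter + eighth) = 12; dotted eighth note = 6; sixteenth = 2; dotted sixteenth rest = 3; dotted sixteenth = 3.
Adding: 4 + 2 + 4 + 3 + 4 + 12 + 6 + 2 + 3 + 3 = 43.
Remaining: 44 − 43 = 1 thirty-second note, which is a thirty-second note.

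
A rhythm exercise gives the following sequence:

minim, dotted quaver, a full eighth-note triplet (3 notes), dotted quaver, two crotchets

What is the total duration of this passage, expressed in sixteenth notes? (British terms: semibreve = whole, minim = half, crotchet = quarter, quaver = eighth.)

Each duration in sixteenth notes: minim = 8; dotted quaver = 3; a full eighth-note triplet (3 notes) (three triplet eighths span one quarter) = 4; dotted quaver = 3; crotchet = 4; crotchet = 4.
Total: 8 + 3 + 4 + 3 + 4 + 4 = 26 sixteenth notes.

26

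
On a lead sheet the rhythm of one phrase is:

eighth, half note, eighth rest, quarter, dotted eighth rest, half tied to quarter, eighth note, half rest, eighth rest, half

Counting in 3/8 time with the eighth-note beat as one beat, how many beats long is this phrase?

25.5

One eighth-note beat = 2 sixteenth notes.
Convert each value to sixteenth notes: eighth = 2; half note = 8; eighth rest = 2; quarter = 4; dotted eighth rest = 3; half tied to quarter (half + quarter) = 12; eighth note = 2; half rest = 8; eighth rest = 2; half = 8.
Sum: 2 + 8 + 2 + 4 + 3 + 12 + 2 + 8 + 2 + 8 = 51.
51 ÷ 2 = 25.5 beats.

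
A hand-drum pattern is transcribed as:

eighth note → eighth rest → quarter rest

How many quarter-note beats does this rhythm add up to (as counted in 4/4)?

One quarter-note beat = 2 eighth notes.
Express everything in eighth notes: eighth note = 1; eighth rest = 1; quarter rest = 2.
Altogether 1 + 1 + 2 = 4.
4 ÷ 2 = 2 beats.

2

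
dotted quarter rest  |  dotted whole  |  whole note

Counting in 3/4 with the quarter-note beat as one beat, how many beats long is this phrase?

One quarter-note beat = 2 eighth notes.
Working in eighth notes: dotted quarter rest = 3; dotted whole = 12; whole note = 8.
Altogether 3 + 12 + 8 = 23.
23 ÷ 2 = 11.5 beats.

11.5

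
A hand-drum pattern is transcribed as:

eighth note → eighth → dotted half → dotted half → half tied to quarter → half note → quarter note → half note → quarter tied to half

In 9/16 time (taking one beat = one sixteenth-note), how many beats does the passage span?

72

One sixteenth-note beat = 2 thirty-second notes.
Convert each value to thirty-second notes: eighth note = 4; eighth = 4; dotted half = 24; dotted half = 24; half tied to quarter (half + quarter) = 24; half note = 16; quarter note = 8; half note = 16; quarter tied to half (quarter + half) = 24.
Adding: 4 + 4 + 24 + 24 + 24 + 16 + 8 + 16 + 24 = 144.
144 ÷ 2 = 72 beats.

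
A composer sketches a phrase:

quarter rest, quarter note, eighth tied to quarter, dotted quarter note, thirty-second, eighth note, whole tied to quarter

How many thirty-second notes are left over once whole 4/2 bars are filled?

21

One bar of 4/2 = 64 thirty-second notes.
Express everything in thirty-second notes: quarter rest = 8; quarter note = 8; eighth tied to quarter (eighth + quarter) = 12; dotted quarter note = 12; thirty-second = 1; eighth note = 4; whole tied to quarter (whole + quarter) = 40.
Adding: 8 + 8 + 12 + 12 + 1 + 4 + 40 = 85.
85 ÷ 64 = 1 complete bar with 21 thirty-second notes remaining.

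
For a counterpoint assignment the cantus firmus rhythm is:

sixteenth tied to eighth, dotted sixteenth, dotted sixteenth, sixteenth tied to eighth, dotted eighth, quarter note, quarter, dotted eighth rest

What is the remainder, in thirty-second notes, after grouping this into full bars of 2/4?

One bar of 2/4 = 16 thirty-second notes.
Each duration in thirty-second notes: sixteenth tied to eighth (sixteenth + eighth) = 6; dotted sixteenth = 3; dotted sixteenth = 3; sixteenth tied to eighth (sixteenth + eighth) = 6; dotted eighth = 6; quarter note = 8; quarter = 8; dotted eighth rest = 6.
Total: 6 + 3 + 3 + 6 + 6 + 8 + 8 + 6 = 46.
46 ÷ 16 = 2 complete bars with 14 thirty-second notes remaining.

14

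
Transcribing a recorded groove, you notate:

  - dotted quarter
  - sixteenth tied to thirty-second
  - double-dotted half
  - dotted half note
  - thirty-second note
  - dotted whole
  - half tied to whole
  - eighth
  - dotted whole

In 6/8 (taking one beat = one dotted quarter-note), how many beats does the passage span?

One dotted quarter-note beat = 12 thirty-second notes.
In thirty-second notes: dotted quarter = 12; sixteenth tied to thirty-second (sixteenth + thirty-second) = 3; double-dotted half = 28; dotted half note = 24; thirty-second note = 1; dotted whole = 48; half tied to whole (half + whole) = 48; eighth = 4; dotted whole = 48.
Adding: 12 + 3 + 28 + 24 + 1 + 48 + 48 + 4 + 48 = 216.
216 ÷ 12 = 18 beats.

18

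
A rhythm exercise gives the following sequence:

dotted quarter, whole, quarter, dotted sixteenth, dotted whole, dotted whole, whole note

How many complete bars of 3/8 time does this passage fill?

One bar of 3/8 = 12 thirty-second notes.
Working in thirty-second notes: dotted quarter = 12; whole = 32; quarter = 8; dotted sixteenth = 3; dotted whole = 48; dotted whole = 48; whole note = 32.
Adding: 12 + 32 + 8 + 3 + 48 + 48 + 32 = 183.
183 ÷ 12 = 15 complete bars with 3 left over.

15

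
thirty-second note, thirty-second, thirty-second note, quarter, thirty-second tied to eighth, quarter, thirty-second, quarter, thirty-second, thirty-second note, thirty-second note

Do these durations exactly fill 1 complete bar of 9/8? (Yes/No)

Yes

One bar of 9/8 = 36 thirty-second notes.
Working in thirty-second notes: thirty-second note = 1; thirty-second = 1; thirty-second note = 1; quarter = 8; thirty-second tied to eighth (thirty-second + eighth) = 5; quarter = 8; thirty-second = 1; quarter = 8; thirty-second = 1; thirty-second note = 1; thirty-second note = 1.
Altogether 1 + 1 + 1 + 8 + 5 + 8 + 1 + 8 + 1 + 1 + 1 = 36.
36 equals 36, so the answer is Yes.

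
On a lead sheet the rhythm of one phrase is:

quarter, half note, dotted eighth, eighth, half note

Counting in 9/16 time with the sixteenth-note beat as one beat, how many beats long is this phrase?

25

One sixteenth-note beat = 2 thirty-second notes.
Express everything in thirty-second notes: quarter = 8; half note = 16; dotted eighth = 6; eighth = 4; half note = 16.
Sum: 8 + 16 + 6 + 4 + 16 = 50.
50 ÷ 2 = 25 beats.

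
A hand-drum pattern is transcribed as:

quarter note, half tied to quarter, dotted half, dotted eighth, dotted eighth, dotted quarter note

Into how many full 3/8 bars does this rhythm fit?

6

One bar of 3/8 = 6 sixteenth notes.
Express everything in sixteenth notes: quarter note = 4; half tied to quarter (half + quarter) = 12; dotted half = 12; dotted eighth = 3; dotted eighth = 3; dotted quarter note = 6.
Total: 4 + 12 + 12 + 3 + 3 + 6 = 40.
40 ÷ 6 = 6 complete bars with 4 left over.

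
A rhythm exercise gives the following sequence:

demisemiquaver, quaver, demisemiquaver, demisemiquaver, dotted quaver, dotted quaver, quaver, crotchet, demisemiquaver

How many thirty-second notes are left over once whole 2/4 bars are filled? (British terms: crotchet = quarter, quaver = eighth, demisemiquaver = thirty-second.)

0

One bar of 2/4 = 16 thirty-second notes.
Express everything in thirty-second notes: demisemiquaver = 1; quaver = 4; demisemiquaver = 1; demisemiquaver = 1; dotted quaver = 6; dotted quaver = 6; quaver = 4; crotchet = 8; demisemiquaver = 1.
Adding: 1 + 4 + 1 + 1 + 6 + 6 + 4 + 8 + 1 = 32.
32 ÷ 16 = 2 complete bars with 0 thirty-second notes remaining.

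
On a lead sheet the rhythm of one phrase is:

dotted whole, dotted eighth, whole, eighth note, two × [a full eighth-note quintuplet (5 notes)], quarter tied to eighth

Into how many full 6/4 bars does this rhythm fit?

One bar of 6/4 = 24 sixteenth notes.
Express everything in sixteenth notes: dotted whole = 24; dotted eighth = 3; whole = 16; eighth note = 2; a full eighth-note quintuplet (5 notes) (five quintuplet eighths span one half) = 8; a full eighth-note quintuplet (5 notes) (five quintuplet eighths span one half) = 8; quarter tied to eighth (quarter + eighth) = 6.
Total: 24 + 3 + 16 + 2 + 8 + 8 + 6 = 67.
67 ÷ 24 = 2 complete bars with 19 left over.

2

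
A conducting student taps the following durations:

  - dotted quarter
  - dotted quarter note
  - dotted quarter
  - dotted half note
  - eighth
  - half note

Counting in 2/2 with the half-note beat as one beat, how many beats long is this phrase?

One half-note beat = 4 eighth notes.
Express everything in eighth notes: dotted quarter = 3; dotted quarter note = 3; dotted quarter = 3; dotted half note = 6; eighth = 1; half note = 4.
Total: 3 + 3 + 3 + 6 + 1 + 4 = 20.
20 ÷ 4 = 5 beats.

5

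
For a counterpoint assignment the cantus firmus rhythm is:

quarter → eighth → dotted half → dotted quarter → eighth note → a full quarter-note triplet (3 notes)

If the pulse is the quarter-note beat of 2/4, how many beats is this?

One quarter-note beat = 2 eighth notes.
Convert each value to eighth notes: quarter = 2; eighth = 1; dotted half = 6; dotted quarter = 3; eighth note = 1; a full quarter-note triplet (3 notes) (three triplet quarters span one half) = 4.
Adding: 2 + 1 + 6 + 3 + 1 + 4 = 17.
17 ÷ 2 = 8.5 beats.

8.5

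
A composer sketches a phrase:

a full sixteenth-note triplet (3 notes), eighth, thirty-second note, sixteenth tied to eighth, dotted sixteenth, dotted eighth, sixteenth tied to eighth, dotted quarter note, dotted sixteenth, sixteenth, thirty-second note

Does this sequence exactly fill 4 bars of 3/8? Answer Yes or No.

One bar of 3/8 = 12 thirty-second notes, so 4 bars = 48.
Working in thirty-second notes: a full sixteenth-note triplet (3 notes) (three triplet sixteenths span one eighth) = 4; eighth = 4; thirty-second note = 1; sixteenth tied to eighth (sixteenth + eighth) = 6; dotted sixteenth = 3; dotted eighth = 6; sixteenth tied to eighth (sixteenth + eighth) = 6; dotted quarter note = 12; dotted sixteenth = 3; sixteenth = 2; thirty-second note = 1.
Sum: 4 + 4 + 1 + 6 + 3 + 6 + 6 + 12 + 3 + 2 + 1 = 48.
48 equals 48, so the answer is Yes.

Yes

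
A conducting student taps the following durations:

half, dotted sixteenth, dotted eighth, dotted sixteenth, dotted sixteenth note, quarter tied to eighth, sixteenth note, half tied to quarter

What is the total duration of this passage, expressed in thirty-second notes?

69

Each duration in thirty-second notes: half = 16; dotted sixteenth = 3; dotted eighth = 6; dotted sixteenth = 3; dotted sixteenth note = 3; quarter tied to eighth (quarter + eighth) = 12; sixteenth note = 2; half tied to quarter (half + quarter) = 24.
Altogether 16 + 3 + 6 + 3 + 3 + 12 + 2 + 24 = 69 thirty-second notes.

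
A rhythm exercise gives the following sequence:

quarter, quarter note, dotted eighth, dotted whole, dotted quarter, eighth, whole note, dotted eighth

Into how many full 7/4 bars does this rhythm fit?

2

One bar of 7/4 = 28 sixteenth notes.
In sixteenth notes: quarter = 4; quarter note = 4; dotted eighth = 3; dotted whole = 24; dotted quarter = 6; eighth = 2; whole note = 16; dotted eighth = 3.
Sum: 4 + 4 + 3 + 24 + 6 + 2 + 16 + 3 = 62.
62 ÷ 28 = 2 complete bars with 6 left over.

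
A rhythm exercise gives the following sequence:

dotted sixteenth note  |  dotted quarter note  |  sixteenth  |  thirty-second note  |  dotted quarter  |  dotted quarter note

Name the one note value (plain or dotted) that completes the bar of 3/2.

The bar of 3/2 = 48 thirty-second notes.
Working in thirty-second notes: dotted sixteenth note = 3; dotted quarter note = 12; sixteenth = 2; thirty-second note = 1; dotted quarter = 12; dotted quarter note = 12.
Sum: 3 + 12 + 2 + 1 + 12 + 12 = 42.
Remaining: 48 − 42 = 6 thirty-second notes, which is a dotted eighth note.

dotted eighth note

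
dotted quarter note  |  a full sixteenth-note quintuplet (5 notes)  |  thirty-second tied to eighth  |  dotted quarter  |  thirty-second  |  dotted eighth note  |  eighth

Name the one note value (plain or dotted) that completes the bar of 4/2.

half note

The bar of 4/2 = 64 thirty-second notes.
Convert each value to thirty-second notes: dotted quarter note = 12; a full sixteenth-note quintuplet (5 notes) (five quintuplet sixteenths span one quarter) = 8; thirty-second tied to eighth (thirty-second + eighth) = 5; dotted quarter = 12; thirty-second = 1; dotted eighth note = 6; eighth = 4.
Altogether 12 + 8 + 5 + 12 + 1 + 6 + 4 = 48.
Remaining: 64 − 48 = 16 thirty-second notes, which is a half note.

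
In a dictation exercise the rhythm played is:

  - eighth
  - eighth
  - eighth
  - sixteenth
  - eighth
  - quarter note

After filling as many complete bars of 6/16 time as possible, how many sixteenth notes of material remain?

One bar of 6/16 = 6 sixteenth notes.
Each duration in sixteenth notes: eighth = 2; eighth = 2; eighth = 2; sixteenth = 1; eighth = 2; quarter note = 4.
Adding: 2 + 2 + 2 + 1 + 2 + 4 = 13.
13 ÷ 6 = 2 complete bars with 1 sixteenth note remaining.

1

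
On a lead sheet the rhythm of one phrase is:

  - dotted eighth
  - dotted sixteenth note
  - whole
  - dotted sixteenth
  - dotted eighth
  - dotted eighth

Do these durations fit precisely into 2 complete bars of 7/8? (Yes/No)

Yes

One bar of 7/8 = 28 thirty-second notes, so 2 bars = 56.
Working in thirty-second notes: dotted eighth = 6; dotted sixteenth note = 3; whole = 32; dotted sixteenth = 3; dotted eighth = 6; dotted eighth = 6.
Sum: 6 + 3 + 32 + 3 + 6 + 6 = 56.
56 equals 56, so the answer is Yes.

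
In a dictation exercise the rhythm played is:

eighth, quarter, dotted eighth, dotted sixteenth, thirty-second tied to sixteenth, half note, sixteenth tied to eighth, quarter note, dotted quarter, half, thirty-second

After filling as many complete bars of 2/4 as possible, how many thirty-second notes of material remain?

3

One bar of 2/4 = 16 thirty-second notes.
Working in thirty-second notes: eighth = 4; quarter = 8; dotted eighth = 6; dotted sixteenth = 3; thirty-second tied to sixteenth (thirty-second + sixteenth) = 3; half note = 16; sixteenth tied to eighth (sixteenth + eighth) = 6; quarter note = 8; dotted quarter = 12; half = 16; thirty-second = 1.
Altogether 4 + 8 + 6 + 3 + 3 + 16 + 6 + 8 + 12 + 16 + 1 = 83.
83 ÷ 16 = 5 complete bars with 3 thirty-second notes remaining.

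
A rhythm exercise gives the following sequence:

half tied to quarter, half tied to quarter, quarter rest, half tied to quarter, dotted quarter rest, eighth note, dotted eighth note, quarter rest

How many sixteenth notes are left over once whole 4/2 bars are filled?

23

One bar of 4/2 = 32 sixteenth notes.
In sixteenth notes: half tied to quarter (half + quarter) = 12; half tied to quarter (half + quarter) = 12; quarter rest = 4; half tied to quarter (half + quarter) = 12; dotted quarter rest = 6; eighth note = 2; dotted eighth note = 3; quarter rest = 4.
Total: 12 + 12 + 4 + 12 + 6 + 2 + 3 + 4 = 55.
55 ÷ 32 = 1 complete bar with 23 sixteenth notes remaining.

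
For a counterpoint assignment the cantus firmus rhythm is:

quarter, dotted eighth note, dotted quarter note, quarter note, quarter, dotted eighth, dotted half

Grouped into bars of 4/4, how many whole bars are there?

One bar of 4/4 = 16 sixteenth notes.
Convert each value to sixteenth notes: quarter = 4; dotted eighth note = 3; dotted quarter note = 6; quarter note = 4; quarter = 4; dotted eighth = 3; dotted half = 12.
Adding: 4 + 3 + 6 + 4 + 4 + 3 + 12 = 36.
36 ÷ 16 = 2 complete bars with 4 left over.

2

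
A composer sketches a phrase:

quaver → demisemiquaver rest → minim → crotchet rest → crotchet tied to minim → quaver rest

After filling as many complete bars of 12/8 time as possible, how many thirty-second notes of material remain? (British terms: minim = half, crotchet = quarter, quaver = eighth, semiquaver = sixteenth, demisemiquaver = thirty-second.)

One bar of 12/8 = 48 thirty-second notes.
Convert each value to thirty-second notes: quaver = 4; demisemiquaver rest = 1; minim = 16; crotchet rest = 8; crotchet tied to minim (crotchet + minim) = 24; quaver rest = 4.
Altogether 4 + 1 + 16 + 8 + 24 + 4 = 57.
57 ÷ 48 = 1 complete bar with 9 thirty-second notes remaining.

9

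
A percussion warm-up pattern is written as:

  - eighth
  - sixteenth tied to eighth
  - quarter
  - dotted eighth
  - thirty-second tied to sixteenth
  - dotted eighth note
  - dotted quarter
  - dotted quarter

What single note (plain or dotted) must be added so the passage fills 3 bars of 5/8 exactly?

dotted sixteenth note

3 bars of 5/8 = 60 thirty-second notes.
Each duration in thirty-second notes: eighth = 4; sixteenth tied to eighth (sixteenth + eighth) = 6; quarter = 8; dotted eighth = 6; thirty-second tied to sixteenth (thirty-second + sixteenth) = 3; dotted eighth note = 6; dotted quarter = 12; dotted quarter = 12.
Sum: 4 + 6 + 8 + 6 + 3 + 6 + 12 + 12 = 57.
Remaining: 60 − 57 = 3 thirty-second notes, which is a dotted sixteenth note.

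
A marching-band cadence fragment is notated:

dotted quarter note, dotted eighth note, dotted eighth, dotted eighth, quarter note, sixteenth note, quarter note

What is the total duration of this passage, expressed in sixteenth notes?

Each duration in sixteenth notes: dotted quarter note = 6; dotted eighth note = 3; dotted eighth = 3; dotted eighth = 3; quarter note = 4; sixteenth note = 1; quarter note = 4.
Total: 6 + 3 + 3 + 3 + 4 + 1 + 4 = 24 sixteenth notes.

24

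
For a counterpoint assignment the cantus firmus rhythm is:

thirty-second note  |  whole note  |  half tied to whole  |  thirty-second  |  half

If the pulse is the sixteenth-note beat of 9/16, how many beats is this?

49

One sixteenth-note beat = 2 thirty-second notes.
Working in thirty-second notes: thirty-second note = 1; whole note = 32; half tied to whole (half + whole) = 48; thirty-second = 1; half = 16.
Adding: 1 + 32 + 48 + 1 + 16 = 98.
98 ÷ 2 = 49 beats.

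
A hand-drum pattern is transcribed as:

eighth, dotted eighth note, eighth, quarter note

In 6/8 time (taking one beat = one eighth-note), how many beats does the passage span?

5.5

One eighth-note beat = 2 sixteenth notes.
Convert each value to sixteenth notes: eighth = 2; dotted eighth note = 3; eighth = 2; quarter note = 4.
Adding: 2 + 3 + 2 + 4 = 11.
11 ÷ 2 = 5.5 beats.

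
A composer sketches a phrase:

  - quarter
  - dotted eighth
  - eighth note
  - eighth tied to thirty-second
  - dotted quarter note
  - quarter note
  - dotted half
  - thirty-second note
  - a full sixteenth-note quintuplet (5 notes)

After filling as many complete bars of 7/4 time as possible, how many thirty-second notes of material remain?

One bar of 7/4 = 56 thirty-second notes.
In thirty-second notes: quarter = 8; dotted eighth = 6; eighth note = 4; eighth tied to thirty-second (eighth + thirty-second) = 5; dotted quarter note = 12; quarter note = 8; dotted half = 24; thirty-second note = 1; a full sixteenth-note quintuplet (5 notes) (five quintuplet sixteenths span one quarter) = 8.
Adding: 8 + 6 + 4 + 5 + 12 + 8 + 24 + 1 + 8 = 76.
76 ÷ 56 = 1 complete bar with 20 thirty-second notes remaining.

20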